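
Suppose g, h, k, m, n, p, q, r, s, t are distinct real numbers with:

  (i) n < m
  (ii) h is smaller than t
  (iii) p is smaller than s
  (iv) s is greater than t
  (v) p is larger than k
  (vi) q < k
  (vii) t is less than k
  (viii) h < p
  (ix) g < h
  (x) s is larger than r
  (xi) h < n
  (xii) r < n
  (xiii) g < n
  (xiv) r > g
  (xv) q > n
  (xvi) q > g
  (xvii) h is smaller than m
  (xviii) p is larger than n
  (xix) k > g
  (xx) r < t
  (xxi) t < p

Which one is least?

g

r is not least since g < r; h is not least since g < h; n is not least since r < n; m is not least since n < m; t is not least since h < t; q is not least since n < q; k is not least since t < k; p is not least since h < p; s is not least since p < s.
Only g has nothing below it, so g is the least.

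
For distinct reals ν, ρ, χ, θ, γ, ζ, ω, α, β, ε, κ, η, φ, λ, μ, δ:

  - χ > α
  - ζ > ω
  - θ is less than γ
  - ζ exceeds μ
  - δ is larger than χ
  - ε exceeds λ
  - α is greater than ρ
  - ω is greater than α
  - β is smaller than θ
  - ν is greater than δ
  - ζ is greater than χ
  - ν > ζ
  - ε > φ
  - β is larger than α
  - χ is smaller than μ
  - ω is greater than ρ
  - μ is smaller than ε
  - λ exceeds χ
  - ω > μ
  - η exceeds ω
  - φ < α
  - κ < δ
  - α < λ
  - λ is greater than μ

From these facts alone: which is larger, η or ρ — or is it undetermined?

Link the given pairs in sequence: ρ < α; α < χ; χ < μ; μ < ω; ω < η.
Chaining these gives ρ < α < χ < μ < ω < η.
So η is larger.

η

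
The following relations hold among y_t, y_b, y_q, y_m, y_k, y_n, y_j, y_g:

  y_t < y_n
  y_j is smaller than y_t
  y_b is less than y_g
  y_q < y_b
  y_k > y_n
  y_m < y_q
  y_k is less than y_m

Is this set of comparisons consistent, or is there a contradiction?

consistent

The single ordering y_j < y_t < y_n < y_k < y_m < y_q < y_b < y_g satisfies every listed relation, so no contradiction arises.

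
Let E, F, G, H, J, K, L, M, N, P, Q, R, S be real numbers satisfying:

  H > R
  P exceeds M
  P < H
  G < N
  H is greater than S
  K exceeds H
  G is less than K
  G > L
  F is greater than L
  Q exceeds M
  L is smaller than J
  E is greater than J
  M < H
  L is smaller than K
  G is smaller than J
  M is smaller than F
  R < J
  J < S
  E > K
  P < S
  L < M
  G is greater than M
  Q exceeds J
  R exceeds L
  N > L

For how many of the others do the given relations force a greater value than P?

4

From P the given relations immediately reach S, H.
From those, K — 3 in total.
From those, E — 4 in total.
No other element is forced above P by the given relations, so the count is 4.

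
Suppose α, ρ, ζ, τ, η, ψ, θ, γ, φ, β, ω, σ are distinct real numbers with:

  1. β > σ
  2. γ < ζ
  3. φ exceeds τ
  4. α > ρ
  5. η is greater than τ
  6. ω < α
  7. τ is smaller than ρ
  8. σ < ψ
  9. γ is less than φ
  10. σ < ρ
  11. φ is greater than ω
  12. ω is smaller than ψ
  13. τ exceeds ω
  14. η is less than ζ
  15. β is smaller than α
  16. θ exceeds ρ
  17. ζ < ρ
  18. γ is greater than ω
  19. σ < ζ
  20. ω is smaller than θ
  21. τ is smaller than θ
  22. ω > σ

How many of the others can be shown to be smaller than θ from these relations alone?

The elements the relations force below θ are σ, ω, τ, η, γ, ζ, ρ — no chain reaches any other.
That is 7.

7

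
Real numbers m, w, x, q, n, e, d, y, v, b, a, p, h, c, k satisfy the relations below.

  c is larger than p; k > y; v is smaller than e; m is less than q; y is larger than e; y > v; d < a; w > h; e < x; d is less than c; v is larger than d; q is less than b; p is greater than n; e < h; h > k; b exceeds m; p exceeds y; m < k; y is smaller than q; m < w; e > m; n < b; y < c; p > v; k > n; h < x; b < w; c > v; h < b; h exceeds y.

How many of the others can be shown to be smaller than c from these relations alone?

7

The elements the relations force below c are n, d, m, v, e, y, p — no chain reaches any other.
That is 7.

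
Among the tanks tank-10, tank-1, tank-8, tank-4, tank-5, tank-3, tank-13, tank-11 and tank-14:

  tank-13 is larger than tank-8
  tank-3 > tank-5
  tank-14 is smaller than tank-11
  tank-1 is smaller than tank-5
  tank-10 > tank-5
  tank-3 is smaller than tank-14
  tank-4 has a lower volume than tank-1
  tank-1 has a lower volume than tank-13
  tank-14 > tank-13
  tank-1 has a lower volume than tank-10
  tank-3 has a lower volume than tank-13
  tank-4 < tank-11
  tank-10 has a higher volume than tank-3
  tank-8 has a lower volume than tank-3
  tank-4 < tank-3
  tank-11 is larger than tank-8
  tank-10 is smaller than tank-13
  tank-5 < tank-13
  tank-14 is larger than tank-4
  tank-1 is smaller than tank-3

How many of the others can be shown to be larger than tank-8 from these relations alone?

5

Directly above tank-8: tank-3, tank-13, tank-11.
One step further: tank-10, tank-14 (5 so far).
Nothing else is reachable above tank-8; 5 in all.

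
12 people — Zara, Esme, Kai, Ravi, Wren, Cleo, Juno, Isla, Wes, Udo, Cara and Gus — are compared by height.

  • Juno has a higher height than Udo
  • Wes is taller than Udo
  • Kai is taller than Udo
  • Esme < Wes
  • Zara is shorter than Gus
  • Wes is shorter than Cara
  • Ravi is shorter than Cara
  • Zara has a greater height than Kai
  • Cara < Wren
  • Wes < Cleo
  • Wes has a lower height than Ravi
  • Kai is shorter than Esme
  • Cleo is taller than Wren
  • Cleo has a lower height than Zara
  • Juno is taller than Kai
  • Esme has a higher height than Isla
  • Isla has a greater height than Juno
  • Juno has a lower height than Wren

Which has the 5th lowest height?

Esme

The consecutive relations fix a unique order: Udo < Kai < Juno < Isla < Esme < Wes < Ravi < Cara < Wren < Cleo < Zara < Gus.
Counting 5 from the smallest end gives Esme.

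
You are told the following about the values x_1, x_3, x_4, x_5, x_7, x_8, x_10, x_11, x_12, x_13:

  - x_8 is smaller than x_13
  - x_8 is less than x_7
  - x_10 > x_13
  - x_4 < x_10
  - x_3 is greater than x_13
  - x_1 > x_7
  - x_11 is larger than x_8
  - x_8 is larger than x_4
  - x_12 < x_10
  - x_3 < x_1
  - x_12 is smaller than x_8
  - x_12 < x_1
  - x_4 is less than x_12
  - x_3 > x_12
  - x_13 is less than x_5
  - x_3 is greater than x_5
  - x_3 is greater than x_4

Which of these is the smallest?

x_4

x_12 is not least since x_4 < x_12; x_8 is not least since x_12 < x_8; x_13 is not least since x_8 < x_13; x_5 is not least since x_13 < x_5; x_11 is not least since x_8 < x_11; x_3 is not least since x_5 < x_3; x_7 is not least since x_8 < x_7; x_10 is not least since x_13 < x_10; x_1 is not least since x_7 < x_1.
Only x_4 has nothing below it, so x_4 is the smallest.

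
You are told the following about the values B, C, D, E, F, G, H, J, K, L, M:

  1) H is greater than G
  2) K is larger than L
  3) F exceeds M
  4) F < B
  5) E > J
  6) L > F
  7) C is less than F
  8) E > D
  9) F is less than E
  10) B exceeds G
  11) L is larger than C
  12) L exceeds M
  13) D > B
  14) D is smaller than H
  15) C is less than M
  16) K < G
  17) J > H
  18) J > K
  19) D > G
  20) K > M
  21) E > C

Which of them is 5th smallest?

The consecutive relations fix a unique order: C < M < F < L < K < G < B < D < H < J < E.
Counting 5 from the smallest end gives K.

K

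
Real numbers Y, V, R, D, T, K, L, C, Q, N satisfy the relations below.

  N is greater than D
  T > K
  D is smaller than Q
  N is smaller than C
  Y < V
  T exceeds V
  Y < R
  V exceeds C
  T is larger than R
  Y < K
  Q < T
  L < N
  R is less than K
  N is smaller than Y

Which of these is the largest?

T

D is not greatest since D < Q; L is not greatest since L < N; N is not greatest since N < C; Y is not greatest since Y < K; C is not greatest since C < V; R is not greatest since R < K; Q is not greatest since Q < T; V is not greatest since V < T; K is not greatest since K < T.
Only T has nothing above it, so T is the largest.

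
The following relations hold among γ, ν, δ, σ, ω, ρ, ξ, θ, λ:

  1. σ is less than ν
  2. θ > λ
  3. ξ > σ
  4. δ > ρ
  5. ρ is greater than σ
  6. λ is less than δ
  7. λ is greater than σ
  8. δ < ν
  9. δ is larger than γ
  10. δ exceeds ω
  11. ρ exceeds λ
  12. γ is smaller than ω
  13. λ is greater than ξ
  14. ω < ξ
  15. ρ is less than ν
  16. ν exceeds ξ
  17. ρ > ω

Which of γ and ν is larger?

ν

γ < ω < ξ < λ < ρ < δ < ν, by transitivity through ω, ξ, λ, ρ, δ.
So γ < ν; ν is the larger of the two.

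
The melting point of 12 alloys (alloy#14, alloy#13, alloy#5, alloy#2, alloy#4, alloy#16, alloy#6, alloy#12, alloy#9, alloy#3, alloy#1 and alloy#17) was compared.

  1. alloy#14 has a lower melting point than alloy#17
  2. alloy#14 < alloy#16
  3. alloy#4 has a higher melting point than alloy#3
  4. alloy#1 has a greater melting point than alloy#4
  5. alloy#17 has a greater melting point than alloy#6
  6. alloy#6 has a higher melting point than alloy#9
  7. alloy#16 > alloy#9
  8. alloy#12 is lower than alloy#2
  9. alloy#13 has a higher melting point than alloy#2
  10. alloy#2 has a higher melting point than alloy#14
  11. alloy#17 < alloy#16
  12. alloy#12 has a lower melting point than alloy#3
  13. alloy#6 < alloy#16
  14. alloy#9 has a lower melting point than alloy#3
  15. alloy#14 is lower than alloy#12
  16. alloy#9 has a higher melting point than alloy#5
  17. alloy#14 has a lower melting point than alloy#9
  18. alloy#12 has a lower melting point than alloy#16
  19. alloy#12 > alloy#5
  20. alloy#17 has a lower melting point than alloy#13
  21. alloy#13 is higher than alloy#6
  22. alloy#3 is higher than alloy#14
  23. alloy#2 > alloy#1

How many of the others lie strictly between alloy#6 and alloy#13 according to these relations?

1

The relations place alloy#6 below alloy#13. An element lies strictly between them when it is forced above alloy#6 and also forced below alloy#13.
Above alloy#6: {alloy#17, alloy#16}. Below alloy#13: {alloy#14, alloy#5, alloy#9, alloy#12, alloy#3, alloy#17, alloy#4, alloy#1, alloy#2}.
Intersection: {alloy#17} — 1.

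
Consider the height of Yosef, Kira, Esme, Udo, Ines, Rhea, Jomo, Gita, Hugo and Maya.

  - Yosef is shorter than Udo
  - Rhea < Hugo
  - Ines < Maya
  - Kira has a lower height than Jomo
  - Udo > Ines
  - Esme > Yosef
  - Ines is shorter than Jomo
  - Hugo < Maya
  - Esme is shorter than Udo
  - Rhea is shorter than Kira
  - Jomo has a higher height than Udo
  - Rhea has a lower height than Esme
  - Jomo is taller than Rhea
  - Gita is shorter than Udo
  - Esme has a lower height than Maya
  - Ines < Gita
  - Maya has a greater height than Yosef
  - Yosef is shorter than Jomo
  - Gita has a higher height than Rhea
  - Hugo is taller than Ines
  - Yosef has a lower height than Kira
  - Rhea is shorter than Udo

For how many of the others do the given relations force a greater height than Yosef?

5

The elements the relations force above Yosef are Esme, Maya, Kira, Udo, Jomo — no chain reaches any other.
That is 5.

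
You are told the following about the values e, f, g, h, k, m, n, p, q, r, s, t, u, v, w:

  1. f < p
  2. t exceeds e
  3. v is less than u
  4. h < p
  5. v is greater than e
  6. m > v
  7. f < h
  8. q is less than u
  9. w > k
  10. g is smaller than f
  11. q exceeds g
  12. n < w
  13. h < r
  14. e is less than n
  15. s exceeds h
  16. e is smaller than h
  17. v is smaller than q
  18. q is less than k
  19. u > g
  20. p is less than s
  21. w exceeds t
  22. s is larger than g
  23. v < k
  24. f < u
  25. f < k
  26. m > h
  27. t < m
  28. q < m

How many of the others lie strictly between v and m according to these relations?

1

Chaining upward from v reaches: q, u, k, w.
Chaining downward from m reaches: g, e, t, f, h, q.
Strictly between v and m are those in both lists: q — 1 element.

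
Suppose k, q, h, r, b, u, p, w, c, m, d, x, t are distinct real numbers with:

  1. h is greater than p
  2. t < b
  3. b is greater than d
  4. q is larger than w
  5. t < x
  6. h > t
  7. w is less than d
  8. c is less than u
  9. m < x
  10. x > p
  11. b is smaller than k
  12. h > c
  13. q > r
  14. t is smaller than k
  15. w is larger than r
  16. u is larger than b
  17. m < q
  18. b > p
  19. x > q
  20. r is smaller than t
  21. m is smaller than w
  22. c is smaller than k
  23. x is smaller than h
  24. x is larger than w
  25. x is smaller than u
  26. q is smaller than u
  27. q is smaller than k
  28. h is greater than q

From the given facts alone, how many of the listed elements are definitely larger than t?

5

From t the given relations immediately reach x, h, b, k.
From those, u — 5 in total.
Nothing else is reachable above t; 5 in all.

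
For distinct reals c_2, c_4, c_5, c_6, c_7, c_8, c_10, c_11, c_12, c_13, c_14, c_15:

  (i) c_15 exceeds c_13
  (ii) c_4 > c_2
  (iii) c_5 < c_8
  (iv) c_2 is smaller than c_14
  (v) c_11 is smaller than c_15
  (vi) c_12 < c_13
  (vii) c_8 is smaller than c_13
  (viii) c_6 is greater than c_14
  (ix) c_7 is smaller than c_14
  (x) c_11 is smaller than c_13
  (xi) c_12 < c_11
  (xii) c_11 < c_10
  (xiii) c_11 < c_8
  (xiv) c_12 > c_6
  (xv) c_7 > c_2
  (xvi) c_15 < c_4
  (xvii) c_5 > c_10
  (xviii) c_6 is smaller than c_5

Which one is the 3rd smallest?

c_14

The consecutive relations fix a unique order: c_2 < c_7 < c_14 < c_6 < c_12 < c_11 < c_10 < c_5 < c_8 < c_13 < c_15 < c_4.
Counting 3 from the smallest end gives c_14.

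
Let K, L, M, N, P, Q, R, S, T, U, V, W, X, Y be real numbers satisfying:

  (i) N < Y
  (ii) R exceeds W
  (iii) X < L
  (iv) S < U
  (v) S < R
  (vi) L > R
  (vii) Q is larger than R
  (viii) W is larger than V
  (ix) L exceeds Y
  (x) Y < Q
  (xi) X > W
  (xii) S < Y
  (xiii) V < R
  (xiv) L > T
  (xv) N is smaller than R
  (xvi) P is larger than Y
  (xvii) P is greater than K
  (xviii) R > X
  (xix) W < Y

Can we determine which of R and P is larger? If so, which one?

undetermined

Following every chain through R: above R we get L, Q; below R we get V, S, N, W, X.
P is not reached, and no chain runs the other way from P to R.
So the given relations leave the order of R and P undetermined.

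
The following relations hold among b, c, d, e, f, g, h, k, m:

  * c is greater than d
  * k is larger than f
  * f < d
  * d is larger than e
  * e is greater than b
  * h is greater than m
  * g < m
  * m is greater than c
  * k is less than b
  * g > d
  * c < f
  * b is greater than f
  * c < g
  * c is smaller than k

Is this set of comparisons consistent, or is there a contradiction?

Chaining the given relations yields c < f < k < b < e < d, so c < d. But one relation states d < c. These cannot both hold.

inconsistent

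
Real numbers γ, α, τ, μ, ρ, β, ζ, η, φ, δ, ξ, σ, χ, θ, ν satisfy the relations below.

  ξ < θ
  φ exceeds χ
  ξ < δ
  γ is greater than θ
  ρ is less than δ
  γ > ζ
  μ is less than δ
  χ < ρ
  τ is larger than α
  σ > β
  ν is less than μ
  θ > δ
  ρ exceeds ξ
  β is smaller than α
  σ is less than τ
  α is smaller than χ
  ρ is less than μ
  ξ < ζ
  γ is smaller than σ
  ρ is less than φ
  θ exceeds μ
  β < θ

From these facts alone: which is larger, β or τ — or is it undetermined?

β < α and α < χ give β < χ.
Then χ < ρ extends the chain to ρ.
Then ρ < μ extends the chain to μ.
Then μ < δ extends the chain to δ.
Then δ < θ extends the chain to θ.
With θ < γ: β < α < χ < ρ < μ < δ < θ < γ.
Then γ < σ extends the chain to σ.
Then σ < τ extends the chain to τ.
So τ is larger.

τ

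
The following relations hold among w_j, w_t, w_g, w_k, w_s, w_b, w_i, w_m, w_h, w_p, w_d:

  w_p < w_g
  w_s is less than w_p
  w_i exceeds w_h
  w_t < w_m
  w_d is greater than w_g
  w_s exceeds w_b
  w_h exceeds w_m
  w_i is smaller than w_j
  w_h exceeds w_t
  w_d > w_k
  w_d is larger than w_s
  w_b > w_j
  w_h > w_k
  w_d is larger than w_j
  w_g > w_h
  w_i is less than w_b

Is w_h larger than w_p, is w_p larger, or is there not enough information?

w_p

w_h < w_i < w_j < w_b < w_s < w_p, by transitivity through w_i, w_j, w_b, w_s.
So w_p is larger.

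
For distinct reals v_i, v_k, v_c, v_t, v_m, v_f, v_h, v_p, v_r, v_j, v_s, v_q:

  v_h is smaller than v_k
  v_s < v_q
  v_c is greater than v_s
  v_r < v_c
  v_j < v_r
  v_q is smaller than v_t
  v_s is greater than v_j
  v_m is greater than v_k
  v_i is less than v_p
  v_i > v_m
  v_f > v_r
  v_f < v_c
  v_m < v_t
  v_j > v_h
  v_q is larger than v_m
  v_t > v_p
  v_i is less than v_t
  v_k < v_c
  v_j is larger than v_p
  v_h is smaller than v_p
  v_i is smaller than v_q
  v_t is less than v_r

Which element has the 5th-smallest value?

v_p

Piecing the relations together gives one ordering: v_h < v_k < v_m < v_i < v_p < v_j < v_s < v_q < v_t < v_r < v_f < v_c.
The 5th smallest is v_p.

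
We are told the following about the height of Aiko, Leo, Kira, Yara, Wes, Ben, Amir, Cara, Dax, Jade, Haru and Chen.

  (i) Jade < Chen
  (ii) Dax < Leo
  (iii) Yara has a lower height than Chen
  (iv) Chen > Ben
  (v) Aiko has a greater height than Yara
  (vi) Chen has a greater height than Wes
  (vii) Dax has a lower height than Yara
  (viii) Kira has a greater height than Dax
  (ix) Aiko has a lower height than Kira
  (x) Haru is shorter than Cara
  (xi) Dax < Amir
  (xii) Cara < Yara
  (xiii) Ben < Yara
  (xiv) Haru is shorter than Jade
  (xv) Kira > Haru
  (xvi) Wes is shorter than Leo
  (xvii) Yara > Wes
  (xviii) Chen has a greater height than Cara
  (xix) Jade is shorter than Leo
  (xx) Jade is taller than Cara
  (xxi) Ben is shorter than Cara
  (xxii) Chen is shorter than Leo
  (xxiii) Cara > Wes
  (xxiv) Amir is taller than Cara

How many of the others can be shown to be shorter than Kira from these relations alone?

7

Directly below Kira: Haru, Dax, Aiko.
One step further: Yara (4 so far).
One step further: Wes, Ben, Cara (7 so far).
No other element is forced below Kira by the given relations, so the count is 7.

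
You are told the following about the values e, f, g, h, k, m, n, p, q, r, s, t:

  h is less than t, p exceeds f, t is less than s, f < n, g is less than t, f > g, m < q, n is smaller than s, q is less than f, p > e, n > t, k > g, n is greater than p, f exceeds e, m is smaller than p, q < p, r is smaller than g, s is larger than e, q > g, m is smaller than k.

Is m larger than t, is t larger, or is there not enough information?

undetermined

Following every chain through m: above m we get q, k, f, p, n, s.
t is not reached, and no chain runs the other way from t to m.
So the given relations leave the order of m and t undetermined.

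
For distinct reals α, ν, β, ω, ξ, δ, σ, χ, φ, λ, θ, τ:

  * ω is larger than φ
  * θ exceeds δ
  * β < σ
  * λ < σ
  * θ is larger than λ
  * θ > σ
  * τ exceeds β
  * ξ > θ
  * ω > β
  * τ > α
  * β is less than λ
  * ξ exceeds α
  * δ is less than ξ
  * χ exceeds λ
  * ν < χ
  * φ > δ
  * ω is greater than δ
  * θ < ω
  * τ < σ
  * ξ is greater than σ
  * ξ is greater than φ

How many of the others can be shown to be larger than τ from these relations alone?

4

Directly above τ: σ.
One step further: θ, ξ (3 so far).
One step further: ω (4 so far).
Nothing else is reachable above τ; 4 in all.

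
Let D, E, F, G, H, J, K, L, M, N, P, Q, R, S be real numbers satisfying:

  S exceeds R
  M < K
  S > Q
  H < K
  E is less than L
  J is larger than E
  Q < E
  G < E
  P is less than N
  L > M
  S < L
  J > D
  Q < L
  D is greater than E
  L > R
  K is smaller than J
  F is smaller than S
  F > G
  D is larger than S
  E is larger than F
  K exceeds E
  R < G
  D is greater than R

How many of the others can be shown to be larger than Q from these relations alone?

The elements the relations force above Q are S, E, D, K, J, L — no chain reaches any other.
That is 6.

6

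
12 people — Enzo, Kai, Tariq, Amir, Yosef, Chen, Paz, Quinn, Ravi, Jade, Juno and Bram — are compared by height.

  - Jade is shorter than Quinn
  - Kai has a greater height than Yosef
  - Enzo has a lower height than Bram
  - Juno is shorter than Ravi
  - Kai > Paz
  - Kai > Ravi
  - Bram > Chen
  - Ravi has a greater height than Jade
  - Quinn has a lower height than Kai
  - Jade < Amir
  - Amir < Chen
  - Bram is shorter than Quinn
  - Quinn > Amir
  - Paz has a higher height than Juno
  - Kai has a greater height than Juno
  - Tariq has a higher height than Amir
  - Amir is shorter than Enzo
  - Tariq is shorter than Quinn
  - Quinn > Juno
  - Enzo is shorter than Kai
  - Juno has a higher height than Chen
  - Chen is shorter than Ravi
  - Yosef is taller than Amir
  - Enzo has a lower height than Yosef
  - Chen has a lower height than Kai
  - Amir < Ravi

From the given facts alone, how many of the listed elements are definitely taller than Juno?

From Juno the given relations immediately reach Ravi, Paz, Quinn, Kai.
No other element is forced above Juno by the given relations, so the count is 4.

4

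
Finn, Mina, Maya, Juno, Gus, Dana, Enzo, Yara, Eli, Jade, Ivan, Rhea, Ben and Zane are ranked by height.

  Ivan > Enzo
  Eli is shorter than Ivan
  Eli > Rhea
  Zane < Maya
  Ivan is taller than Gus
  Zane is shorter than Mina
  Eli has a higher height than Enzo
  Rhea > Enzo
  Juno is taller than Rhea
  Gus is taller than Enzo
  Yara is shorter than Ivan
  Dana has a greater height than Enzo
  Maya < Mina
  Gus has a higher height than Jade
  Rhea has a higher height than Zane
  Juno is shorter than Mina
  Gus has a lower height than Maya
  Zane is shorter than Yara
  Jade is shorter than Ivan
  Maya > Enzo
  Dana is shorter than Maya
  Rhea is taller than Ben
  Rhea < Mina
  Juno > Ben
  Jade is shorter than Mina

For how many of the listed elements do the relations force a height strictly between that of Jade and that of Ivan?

1

Chaining upward from Jade reaches: Gus, Maya, Mina.
Chaining downward from Ivan reaches: Ben, Enzo, Zane, Yara, Rhea, Eli, Gus.
Strictly between Jade and Ivan are those in both lists: Gus — 1 element.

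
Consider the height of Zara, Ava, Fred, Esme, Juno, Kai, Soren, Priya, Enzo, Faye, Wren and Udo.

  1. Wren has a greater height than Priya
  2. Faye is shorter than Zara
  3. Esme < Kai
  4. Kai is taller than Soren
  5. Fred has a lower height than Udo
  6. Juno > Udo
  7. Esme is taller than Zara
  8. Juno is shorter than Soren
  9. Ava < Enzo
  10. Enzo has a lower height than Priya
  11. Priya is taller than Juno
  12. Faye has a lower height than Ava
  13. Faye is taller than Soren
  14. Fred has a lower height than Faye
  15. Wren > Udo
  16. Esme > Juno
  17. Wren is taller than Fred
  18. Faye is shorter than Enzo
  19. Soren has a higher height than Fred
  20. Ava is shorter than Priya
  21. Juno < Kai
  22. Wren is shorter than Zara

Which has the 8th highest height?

Faye

Piecing the relations together gives one ordering: Fred < Udo < Juno < Soren < Faye < Ava < Enzo < Priya < Wren < Zara < Esme < Kai.
Counting 8 from the largest end gives Faye.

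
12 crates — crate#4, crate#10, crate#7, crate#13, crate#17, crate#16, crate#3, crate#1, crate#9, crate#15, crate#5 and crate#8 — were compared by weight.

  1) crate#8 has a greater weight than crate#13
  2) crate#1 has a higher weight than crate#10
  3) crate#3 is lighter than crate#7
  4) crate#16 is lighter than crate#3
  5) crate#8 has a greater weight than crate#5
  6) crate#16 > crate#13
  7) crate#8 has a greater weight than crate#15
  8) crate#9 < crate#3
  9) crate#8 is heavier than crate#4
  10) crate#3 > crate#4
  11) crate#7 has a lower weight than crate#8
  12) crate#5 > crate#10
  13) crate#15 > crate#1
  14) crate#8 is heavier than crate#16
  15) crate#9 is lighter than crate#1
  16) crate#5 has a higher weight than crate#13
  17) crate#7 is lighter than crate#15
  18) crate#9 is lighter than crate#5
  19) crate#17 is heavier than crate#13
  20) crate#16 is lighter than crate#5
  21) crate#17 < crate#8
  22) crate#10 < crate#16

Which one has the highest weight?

crate#8

crate#13 is not greatest since crate#13 < crate#17; crate#4 is not greatest since crate#4 < crate#8; crate#17 is not greatest since crate#17 < crate#8; crate#10 is not greatest since crate#10 < crate#16; crate#16 is not greatest since crate#16 < crate#5; crate#9 is not greatest since crate#9 < crate#1; crate#5 is not greatest since crate#5 < crate#8; crate#1 is not greatest since crate#1 < crate#15; crate#3 is not greatest since crate#3 < crate#7; crate#7 is not greatest since crate#7 < crate#8; crate#15 is not greatest since crate#15 < crate#8.
Only crate#8 has nothing above it, so crate#8 is the highest weight.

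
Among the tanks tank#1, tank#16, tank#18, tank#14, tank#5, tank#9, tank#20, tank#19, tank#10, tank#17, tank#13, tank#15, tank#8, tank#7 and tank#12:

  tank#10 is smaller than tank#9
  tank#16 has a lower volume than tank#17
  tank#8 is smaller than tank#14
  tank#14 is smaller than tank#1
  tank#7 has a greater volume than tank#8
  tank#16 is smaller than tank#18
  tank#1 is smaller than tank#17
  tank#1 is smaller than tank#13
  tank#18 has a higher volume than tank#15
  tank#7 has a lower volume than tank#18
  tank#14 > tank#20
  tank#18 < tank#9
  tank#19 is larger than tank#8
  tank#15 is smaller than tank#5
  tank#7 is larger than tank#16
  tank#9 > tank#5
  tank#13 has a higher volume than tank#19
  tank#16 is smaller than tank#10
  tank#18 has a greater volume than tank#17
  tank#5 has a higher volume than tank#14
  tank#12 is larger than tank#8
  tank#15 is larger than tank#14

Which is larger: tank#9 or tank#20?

The relevant relations are tank#20 < tank#14; tank#14 < tank#1; tank#1 < tank#17; tank#17 < tank#18; tank#18 < tank#9.
Together: tank#20 < tank#14 < tank#1 < tank#17 < tank#18 < tank#9.
So tank#20 < tank#9; tank#9 is the larger of the two.

tank#9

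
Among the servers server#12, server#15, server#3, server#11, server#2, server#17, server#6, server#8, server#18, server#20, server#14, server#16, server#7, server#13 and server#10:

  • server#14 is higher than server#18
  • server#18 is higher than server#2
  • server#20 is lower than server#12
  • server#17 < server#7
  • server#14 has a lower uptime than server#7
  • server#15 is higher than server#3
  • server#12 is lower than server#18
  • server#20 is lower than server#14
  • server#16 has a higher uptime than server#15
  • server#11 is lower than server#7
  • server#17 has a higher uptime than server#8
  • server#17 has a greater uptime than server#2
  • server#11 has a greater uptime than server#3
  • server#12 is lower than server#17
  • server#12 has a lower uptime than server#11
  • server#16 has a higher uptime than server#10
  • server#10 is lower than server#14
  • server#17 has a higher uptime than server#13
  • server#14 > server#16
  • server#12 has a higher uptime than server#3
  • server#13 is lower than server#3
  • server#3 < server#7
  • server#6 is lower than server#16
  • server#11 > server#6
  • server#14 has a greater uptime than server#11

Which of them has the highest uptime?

server#7

Chaining downward from server#7: directly below it, server#3, server#17, server#11, server#14; then server#8, server#2, server#13, server#6, server#20, server#12, server#10, server#18, server#16; then server#15.
That covers every other element, and nothing is given above server#7, so server#7 is the highest uptime.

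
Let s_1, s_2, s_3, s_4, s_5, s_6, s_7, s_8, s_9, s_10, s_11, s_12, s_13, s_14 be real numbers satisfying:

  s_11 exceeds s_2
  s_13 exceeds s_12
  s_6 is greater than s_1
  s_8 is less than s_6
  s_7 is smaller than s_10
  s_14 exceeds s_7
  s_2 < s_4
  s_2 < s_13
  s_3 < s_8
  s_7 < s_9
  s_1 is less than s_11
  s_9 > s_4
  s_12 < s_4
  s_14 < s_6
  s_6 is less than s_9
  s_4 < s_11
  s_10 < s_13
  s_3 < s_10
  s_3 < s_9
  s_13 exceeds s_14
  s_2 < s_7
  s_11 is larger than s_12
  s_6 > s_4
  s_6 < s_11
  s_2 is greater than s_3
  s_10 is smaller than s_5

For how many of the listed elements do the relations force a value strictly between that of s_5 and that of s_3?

3

The relations place s_3 below s_5. An element lies strictly between them when it is forced above s_3 and also forced below s_5.
Above s_3: {s_2, s_7, s_4, s_14, s_8, s_6, s_10, s_11, s_9, s_13}. Below s_5: {s_2, s_7, s_10}.
Intersection: {s_2, s_7, s_10} — 3.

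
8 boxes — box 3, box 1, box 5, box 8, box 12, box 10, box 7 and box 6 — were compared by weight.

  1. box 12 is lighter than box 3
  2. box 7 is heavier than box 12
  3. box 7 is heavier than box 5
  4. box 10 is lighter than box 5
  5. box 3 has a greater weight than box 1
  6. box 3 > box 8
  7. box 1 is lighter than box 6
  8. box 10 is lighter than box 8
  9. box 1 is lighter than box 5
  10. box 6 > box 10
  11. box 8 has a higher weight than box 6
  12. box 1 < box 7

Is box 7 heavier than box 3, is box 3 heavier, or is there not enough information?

Following every chain through box 7: below box 7 we get box 1, box 10, box 5, box 12.
box 3 is not reached, and no chain runs the other way from box 3 to box 7.
So the given relations leave the order of box 7 and box 3 undetermined.

undetermined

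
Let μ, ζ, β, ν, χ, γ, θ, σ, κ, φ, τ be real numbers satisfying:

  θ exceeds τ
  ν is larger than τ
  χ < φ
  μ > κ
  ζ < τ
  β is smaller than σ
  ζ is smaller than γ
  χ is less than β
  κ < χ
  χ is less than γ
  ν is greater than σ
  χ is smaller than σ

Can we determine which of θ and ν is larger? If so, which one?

Following every chain through θ: below θ we get ζ, τ.
ν is not reached, and no chain runs the other way from ν to θ.
So the given relations leave the order of θ and ν undetermined.

undetermined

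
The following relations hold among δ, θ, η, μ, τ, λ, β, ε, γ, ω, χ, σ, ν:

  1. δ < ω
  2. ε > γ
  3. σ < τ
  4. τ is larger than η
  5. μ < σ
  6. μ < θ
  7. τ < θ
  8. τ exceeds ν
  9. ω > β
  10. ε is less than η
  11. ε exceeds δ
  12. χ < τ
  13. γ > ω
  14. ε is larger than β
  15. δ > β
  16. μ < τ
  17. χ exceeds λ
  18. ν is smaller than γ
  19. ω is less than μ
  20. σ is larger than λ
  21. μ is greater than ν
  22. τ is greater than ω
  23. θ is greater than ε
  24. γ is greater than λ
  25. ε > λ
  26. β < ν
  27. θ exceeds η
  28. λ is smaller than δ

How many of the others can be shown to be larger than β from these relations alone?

10

Directly above β: δ, ω, ν, ε.
One step further: μ, γ, η, τ, θ (9 so far).
One step further: σ (10 so far).
No other element is forced above β by the given relations, so the count is 10.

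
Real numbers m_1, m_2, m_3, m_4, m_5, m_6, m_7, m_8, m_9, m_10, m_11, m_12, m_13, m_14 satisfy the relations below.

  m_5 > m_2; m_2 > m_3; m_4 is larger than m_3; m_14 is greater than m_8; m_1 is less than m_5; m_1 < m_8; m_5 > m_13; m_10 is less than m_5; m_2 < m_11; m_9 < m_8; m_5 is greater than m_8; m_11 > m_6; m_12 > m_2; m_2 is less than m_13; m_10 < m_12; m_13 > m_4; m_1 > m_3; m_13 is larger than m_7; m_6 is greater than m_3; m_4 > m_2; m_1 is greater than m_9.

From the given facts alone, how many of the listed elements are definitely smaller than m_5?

From m_5 the given relations immediately reach m_1, m_2, m_8, m_13, m_10.
From those, m_9, m_3, m_7, m_4 — 9 in total.
No other element is forced below m_5 by the given relations, so the count is 9.

9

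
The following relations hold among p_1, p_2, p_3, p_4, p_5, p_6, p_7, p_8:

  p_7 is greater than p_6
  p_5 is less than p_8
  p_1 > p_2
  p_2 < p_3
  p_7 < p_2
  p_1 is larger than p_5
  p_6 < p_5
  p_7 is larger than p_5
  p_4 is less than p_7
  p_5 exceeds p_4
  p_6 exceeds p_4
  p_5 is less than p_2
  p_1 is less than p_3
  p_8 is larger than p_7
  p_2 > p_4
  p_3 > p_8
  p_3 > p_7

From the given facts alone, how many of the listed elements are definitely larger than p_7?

4

The elements the relations force above p_7 are p_2, p_1, p_8, p_3 — no chain reaches any other.
That is 4.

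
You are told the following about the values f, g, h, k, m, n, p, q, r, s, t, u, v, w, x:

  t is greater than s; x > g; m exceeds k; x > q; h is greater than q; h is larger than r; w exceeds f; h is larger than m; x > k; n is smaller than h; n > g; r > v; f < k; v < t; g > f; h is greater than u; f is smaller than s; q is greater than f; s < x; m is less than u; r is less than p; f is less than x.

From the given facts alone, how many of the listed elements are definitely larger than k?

4

Directly above k: m, x.
One step further: u, h (4 so far).
No other element is forced above k by the given relations, so the count is 4.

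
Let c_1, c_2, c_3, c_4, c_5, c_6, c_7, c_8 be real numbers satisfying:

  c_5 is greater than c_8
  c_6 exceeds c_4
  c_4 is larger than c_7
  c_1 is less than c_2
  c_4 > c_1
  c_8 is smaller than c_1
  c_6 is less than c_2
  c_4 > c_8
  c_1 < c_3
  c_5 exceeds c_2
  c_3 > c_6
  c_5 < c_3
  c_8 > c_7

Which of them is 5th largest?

The consecutive relations fix a unique order: c_7 < c_8 < c_1 < c_4 < c_6 < c_2 < c_5 < c_3.
The 5th largest is c_4.

c_4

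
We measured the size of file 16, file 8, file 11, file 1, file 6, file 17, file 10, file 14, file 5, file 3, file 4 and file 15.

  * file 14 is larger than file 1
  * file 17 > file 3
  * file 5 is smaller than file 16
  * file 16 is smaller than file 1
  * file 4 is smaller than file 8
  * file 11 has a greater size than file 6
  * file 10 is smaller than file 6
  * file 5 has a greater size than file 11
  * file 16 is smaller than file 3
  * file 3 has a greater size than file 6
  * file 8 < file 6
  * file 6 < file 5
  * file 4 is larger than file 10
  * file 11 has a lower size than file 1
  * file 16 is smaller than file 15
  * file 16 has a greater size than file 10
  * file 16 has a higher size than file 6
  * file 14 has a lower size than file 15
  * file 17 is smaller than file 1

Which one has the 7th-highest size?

Chaining the given pairs: file 10 < file 4 < file 8 < file 6 < file 11 < file 5 < file 16 < file 3 < file 17 < file 1 < file 14 < file 15.
The 7th largest is file 5.

file 5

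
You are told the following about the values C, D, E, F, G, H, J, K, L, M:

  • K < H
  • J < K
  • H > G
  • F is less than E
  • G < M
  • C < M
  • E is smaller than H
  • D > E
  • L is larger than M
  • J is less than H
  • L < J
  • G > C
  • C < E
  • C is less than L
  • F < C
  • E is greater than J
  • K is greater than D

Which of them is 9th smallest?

Chaining the given pairs: F < C < G < M < L < J < E < D < K < H.
The 9th smallest is K.

K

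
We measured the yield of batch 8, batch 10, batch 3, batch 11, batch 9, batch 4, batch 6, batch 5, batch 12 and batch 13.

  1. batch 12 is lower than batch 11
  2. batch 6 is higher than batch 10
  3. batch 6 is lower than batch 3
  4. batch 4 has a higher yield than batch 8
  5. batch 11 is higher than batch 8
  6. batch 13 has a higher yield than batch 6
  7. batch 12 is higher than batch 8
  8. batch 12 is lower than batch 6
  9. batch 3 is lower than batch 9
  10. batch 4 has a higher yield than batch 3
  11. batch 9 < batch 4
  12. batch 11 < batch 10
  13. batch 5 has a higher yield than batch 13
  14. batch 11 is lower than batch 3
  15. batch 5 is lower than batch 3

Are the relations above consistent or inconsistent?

consistent

The single ordering batch 8 < batch 12 < batch 11 < batch 10 < batch 6 < batch 13 < batch 5 < batch 3 < batch 9 < batch 4 satisfies every listed relation, so no contradiction arises.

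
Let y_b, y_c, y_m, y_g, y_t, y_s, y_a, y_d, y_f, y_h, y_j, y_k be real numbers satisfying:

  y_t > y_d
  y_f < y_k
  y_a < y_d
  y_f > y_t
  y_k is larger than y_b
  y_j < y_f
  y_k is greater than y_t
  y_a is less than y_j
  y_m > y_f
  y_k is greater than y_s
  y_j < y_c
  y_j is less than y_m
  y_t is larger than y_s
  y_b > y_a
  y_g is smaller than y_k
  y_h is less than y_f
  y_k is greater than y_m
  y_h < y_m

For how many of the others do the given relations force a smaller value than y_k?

The elements the relations force below y_k are y_g, y_a, y_j, y_h, y_d, y_s, y_b, y_t, y_f, y_m — no chain reaches any other.
That is 10.

10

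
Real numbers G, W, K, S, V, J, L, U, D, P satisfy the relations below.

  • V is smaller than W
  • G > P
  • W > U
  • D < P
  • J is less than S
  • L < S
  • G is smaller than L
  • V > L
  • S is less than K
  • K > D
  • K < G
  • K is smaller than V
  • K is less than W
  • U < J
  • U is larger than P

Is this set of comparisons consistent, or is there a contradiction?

Chaining the given relations yields S < K < G < L, so S < L. But one relation states L < S. These cannot both hold.

inconsistent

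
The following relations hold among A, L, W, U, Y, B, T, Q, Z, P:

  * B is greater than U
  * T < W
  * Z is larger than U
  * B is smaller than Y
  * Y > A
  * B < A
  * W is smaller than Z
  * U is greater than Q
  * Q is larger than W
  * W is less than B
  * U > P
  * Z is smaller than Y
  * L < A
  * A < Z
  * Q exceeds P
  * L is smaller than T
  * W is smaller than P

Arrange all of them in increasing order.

Nothing is placed below L, so it is least; from there L < T; T < W; W < P; P < Q; Q < U; U < B; B < A; A < Z; Z < Y, each given directly.

L < T < W < P < Q < U < B < A < Z < Y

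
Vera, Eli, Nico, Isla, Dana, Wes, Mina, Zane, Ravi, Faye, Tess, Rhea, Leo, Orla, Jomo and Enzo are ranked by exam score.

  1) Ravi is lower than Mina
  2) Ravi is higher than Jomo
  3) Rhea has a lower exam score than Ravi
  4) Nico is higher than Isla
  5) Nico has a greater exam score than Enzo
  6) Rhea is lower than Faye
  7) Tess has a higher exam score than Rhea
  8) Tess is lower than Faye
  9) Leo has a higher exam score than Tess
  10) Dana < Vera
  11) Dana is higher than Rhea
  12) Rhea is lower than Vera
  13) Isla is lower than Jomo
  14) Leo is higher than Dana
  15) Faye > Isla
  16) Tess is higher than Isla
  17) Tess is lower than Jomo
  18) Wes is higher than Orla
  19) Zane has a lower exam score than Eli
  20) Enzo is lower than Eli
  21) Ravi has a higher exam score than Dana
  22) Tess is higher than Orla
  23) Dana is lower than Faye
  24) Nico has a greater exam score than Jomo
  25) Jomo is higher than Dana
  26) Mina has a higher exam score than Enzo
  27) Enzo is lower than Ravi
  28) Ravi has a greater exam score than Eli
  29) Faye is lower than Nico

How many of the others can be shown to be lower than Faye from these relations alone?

Directly below Faye: Rhea, Dana, Isla, Tess.
One step further: Orla (5 so far).
Nothing else is reachable below Faye; 5 in all.

5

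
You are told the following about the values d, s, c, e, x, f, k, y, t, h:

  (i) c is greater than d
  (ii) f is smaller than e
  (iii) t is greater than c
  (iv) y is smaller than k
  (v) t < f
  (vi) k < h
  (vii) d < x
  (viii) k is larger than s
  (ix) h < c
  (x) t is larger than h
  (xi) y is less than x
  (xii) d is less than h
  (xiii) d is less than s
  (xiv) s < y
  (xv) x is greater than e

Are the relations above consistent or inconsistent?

The single ordering d < s < y < k < h < c < t < f < e < x satisfies every listed relation, so no contradiction arises.

consistent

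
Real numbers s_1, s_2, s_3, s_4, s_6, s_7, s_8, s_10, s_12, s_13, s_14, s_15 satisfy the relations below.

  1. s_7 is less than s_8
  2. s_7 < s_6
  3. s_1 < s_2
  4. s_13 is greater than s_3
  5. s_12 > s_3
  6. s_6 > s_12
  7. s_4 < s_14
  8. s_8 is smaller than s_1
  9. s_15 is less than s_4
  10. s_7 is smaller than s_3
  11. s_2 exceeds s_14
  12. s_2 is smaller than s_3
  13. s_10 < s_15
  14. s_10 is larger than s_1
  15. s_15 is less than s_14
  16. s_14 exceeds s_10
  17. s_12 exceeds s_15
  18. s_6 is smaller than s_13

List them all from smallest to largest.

s_7 < s_8 < s_1 < s_10 < s_15 < s_4 < s_14 < s_2 < s_3 < s_12 < s_6 < s_13

Each adjacent pair is fixed by a given relation: s_7 < s_8; s_8 < s_1; s_1 < s_10; s_10 < s_15; s_15 < s_4; s_4 < s_14; s_14 < s_2; s_2 < s_3; s_3 < s_12; s_12 < s_6; s_6 < s_13. Chaining them end to end gives the full order.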